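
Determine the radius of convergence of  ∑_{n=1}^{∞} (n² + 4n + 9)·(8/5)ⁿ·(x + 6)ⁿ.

Ratio test: |a_{n+1}/a_n| = [((n+1)² + 4(n+1) + 9)/(n² + 4n + 9)] · 8/5 → 8/5 as n → ∞.
Convergence for |x + 6| · 8/5 < 1, i.e. |x + 6| < 5/8. So R = 5/8.

R = 5/8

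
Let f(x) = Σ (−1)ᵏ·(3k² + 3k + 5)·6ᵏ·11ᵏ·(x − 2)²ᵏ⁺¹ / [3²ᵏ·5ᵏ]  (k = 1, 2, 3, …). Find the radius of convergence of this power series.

R = √330/22

Apply the ratio test: |a_{k+1}| / |a_k| = [(3(k+1)² + 3(k+1) + 5)/(3k² + 3k + 5)] · 6·11/(9·5), which tends to 22/15 as k → ∞.
Writing y = (x − 2)², the series in y has radius 15/22, so |x − 2| < √(15/22) and R = √330/22.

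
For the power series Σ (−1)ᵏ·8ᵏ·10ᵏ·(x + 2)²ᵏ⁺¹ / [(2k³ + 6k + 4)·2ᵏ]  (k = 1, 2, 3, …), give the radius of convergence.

R = √10/20

By the ratio test, |a_{k+1}/a_k| = [(2k³ + 6k + 4)/(2(k+1)³ + 6(k+1) + 4)] · 8·10/2 → 40.
Writing y = (x + 2)², the series in y has radius 1/40, so |x + 2| < √(1/40) and R = √10/20.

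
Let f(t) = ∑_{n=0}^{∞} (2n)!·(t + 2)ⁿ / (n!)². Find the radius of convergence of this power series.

R = 1/4

By the ratio test, |a_{n+1}/a_n| = (2n+1)·(2n+2)/(n+1)² → 4.
Hence the series converges for |t + 2| < 1/(4) = 1/4, so the radius of convergence is 1/4.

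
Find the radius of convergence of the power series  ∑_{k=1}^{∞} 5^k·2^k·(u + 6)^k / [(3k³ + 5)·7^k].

Apply the ratio test: |a_{k+1}| / |a_k| = [(3k³ + 5)/(3(k+1)³ + 5)] · 5·2/7, which tends to 10/7 as k → ∞.
Thus R = 1/(10/7) = 7/10.

R = 7/10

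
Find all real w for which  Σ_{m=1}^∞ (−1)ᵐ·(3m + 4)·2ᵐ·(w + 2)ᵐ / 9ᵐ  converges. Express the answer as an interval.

The ratio of consecutive coefficients is [(3(m+1) + 4)/(3m + 4)] · 2/9 → 2/9.
Hence the series converges for |w + 2| < 1/(2/9) = 9/2, so the radius of convergence is 9/2.
Check w = 5/2: the terms have absolute value of order m, which does not tend to 0, so the series diverges by the divergence test.
At w = -13/2: the terms do not tend to 0, so the series diverges.

(-13/2, 5/2)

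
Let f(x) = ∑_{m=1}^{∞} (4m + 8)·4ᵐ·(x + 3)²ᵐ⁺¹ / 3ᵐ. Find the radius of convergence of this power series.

R = √3/2

Ratio test: |a_{m+1}/a_m| = [(4(m+1) + 8)/(4m + 8)] · 4/3 → 4/3 as m → ∞.
Since the exponent of (x + 3) increases by 2 each term, convergence requires |x + 3|² < 3/4, hence R = √3/2.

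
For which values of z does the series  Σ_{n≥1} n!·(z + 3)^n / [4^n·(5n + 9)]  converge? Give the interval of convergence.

{-3}

By the ratio test, |a_{n+1}/a_n| = (n+1) · 1/4 · (5n + 9)/(5(n+1) + 9) → ∞.
The terms grow without bound for any (z + 3) ≠ 0, so R = 0 (convergence only at z = -3).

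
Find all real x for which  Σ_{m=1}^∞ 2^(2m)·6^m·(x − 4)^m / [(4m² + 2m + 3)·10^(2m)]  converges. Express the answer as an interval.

The ratio of consecutive coefficients is [(4m² + 2m + 3)/(4(m+1)² + 2(m+1) + 3)] · 4·6/100 → 6/25.
The series converges when 6/25 · |x − 4| < 1, giving R = 25/6.
When x = 49/6, the series is dominated by a constant times Σ 1/m², which converges (p = 2 > 1).
Check x = -1/6: absolute convergence follows by limit comparison with Σ 1/m².

[-1/6, 49/6]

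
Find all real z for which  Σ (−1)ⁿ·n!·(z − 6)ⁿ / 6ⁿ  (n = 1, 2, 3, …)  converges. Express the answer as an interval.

The ratio of consecutive coefficients is (n+1) · 1/6 → ∞.
The terms grow without bound for any (z − 6) ≠ 0, so R = 0 (convergence only at z = 6).

{6}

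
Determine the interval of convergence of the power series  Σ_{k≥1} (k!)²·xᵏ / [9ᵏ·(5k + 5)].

Ratio test: |a_{k+1}/a_k| = (k+1)² · 1/9 · (5k + 5)/(5(k+1) + 5) → ∞ as k → ∞.
Since the ratio → ∞, the series diverges for every x ≠ 0, and R = 0.

{0}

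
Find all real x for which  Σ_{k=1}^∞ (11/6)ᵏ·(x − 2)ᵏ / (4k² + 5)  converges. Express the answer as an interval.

The ratio of consecutive coefficients is [(4k² + 5)/(4(k+1)² + 5)] · 11/6 → 11/6.
The series converges when 11/6 · |x − 2| < 1, giving R = 6/11.
When x = 28/11, the series is dominated by a constant times Σ 1/k², which converges (p = 2 > 1).
Endpoint x = 16/11: the terms are on the order of 1/k², so the series converges absolutely by comparison with the p-series (p = 2 > 1).

[16/11, 28/11]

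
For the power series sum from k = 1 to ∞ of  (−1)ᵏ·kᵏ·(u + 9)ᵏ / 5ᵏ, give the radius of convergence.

R = 0

Applying the root test, |a_k|^(1/k) = k/5 → ∞.
The root grows without bound, so R = 0 (convergence only at u = -9).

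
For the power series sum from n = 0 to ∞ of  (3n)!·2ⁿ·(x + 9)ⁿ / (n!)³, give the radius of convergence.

R = 1/54

Apply the ratio test: |a_{n+1}| / |a_n| = (3n+1)·(3n+2)·(3n+3)/(n+1)³ · 2, which tends to 54 as n → ∞.
The series converges when 54 · |x + 9| < 1, giving R = 1/54.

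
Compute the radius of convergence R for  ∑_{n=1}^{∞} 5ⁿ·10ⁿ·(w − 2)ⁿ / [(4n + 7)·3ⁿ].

Ratio test: |a_{n+1}/a_n| = [(4n + 7)/(4(n+1) + 7)] · 5·10/3 → 50/3 as n → ∞.
Hence the series converges for |w − 2| < 1/(50/3) = 3/50, so the radius of convergence is 3/50.

R = 3/50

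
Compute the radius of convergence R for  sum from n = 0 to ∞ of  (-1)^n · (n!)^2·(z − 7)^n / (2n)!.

Apply the ratio test: |a_{n+1}| / |a_n| = (n+1)²/[(2n+1)·(2n+2)], which tends to 1/4 as n → ∞.
Hence the series converges for |z − 7| < 1/(1/4) = 4, so the radius of convergence is 4.

R = 4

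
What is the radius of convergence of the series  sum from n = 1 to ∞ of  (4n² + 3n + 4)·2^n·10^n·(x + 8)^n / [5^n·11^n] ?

Ratio test: |a_{n+1}/a_n| = [(4(n+1)² + 3(n+1) + 4)/(4n² + 3n + 4)] · 2·10/(5·11) → 4/11 as n → ∞.
The series converges when 4/11 · |x + 8| < 1, giving R = 11/4.

R = 11/4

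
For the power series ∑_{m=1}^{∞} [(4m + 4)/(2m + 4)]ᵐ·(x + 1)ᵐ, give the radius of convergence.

Root test: |a_m|^(1/m) = (4m + 4)/(2m + 4) → 2.
Convergence for |x + 1| · 2 < 1, i.e. |x + 1| < 1/2. So R = 1/2.

R = 1/2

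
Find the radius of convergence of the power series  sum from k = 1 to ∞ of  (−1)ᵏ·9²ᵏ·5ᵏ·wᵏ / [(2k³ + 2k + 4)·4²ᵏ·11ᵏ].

By the ratio test, |a_{k+1}/a_k| = [(2k³ + 2k + 4)/(2(k+1)³ + 2(k+1) + 4)] · 81·5/(16·11) → 405/176.
Hence the series converges for |w| < 1/(405/176) = 176/405, so the radius of convergence is 176/405.

R = 176/405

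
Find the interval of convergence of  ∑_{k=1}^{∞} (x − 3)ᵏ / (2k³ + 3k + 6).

The ratio of consecutive coefficients is (2k³ + 3k + 6)/(2(k+1)³ + 3(k+1) + 6) → 1.
So the series converges when |x − 3| < 1 and diverges when |x − 3| > 1; R = 1.
At x = 4: absolute convergence follows by limit comparison with Σ 1/k³.
At x = 2: absolute convergence follows by limit comparison with Σ 1/k³.

[2, 4]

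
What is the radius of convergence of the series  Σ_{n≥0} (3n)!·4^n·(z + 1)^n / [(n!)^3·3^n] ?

Ratio test: |a_{n+1}/a_n| = (3n+1)·(3n+2)·(3n+3)/(n+1)³ · 4/3 → 36 as n → ∞.
The series converges when 36 · |z + 1| < 1, giving R = 1/36.

R = 1/36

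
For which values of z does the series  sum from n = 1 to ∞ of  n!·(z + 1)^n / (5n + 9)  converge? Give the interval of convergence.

{-1}

The ratio of consecutive coefficients is (n+1) · (5n + 9)/(5(n+1) + 9) → ∞.
The terms grow without bound for any (z + 1) ≠ 0, so R = 0 (convergence only at z = -1).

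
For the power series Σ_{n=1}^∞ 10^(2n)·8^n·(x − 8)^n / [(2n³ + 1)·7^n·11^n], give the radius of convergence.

The ratio of consecutive coefficients is [(2n³ + 1)/(2(n+1)³ + 1)] · 100·8/(7·11) → 800/77.
Convergence for |x − 8| · 800/77 < 1, i.e. |x − 8| < 77/800. So R = 77/800.

R = 77/800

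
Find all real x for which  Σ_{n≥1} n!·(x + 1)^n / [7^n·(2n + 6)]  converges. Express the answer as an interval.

Apply the ratio test: |a_{n+1}| / |a_n| = (n+1) · 1/7 · (2n + 6)/(2(n+1) + 6), which tends to ∞ as n → ∞.
The terms grow without bound for any (x + 1) ≠ 0, so R = 0 (convergence only at x = -1).

{-1}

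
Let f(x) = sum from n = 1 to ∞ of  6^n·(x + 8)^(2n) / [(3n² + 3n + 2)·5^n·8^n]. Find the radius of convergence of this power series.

R = 2√15/3

The ratio of consecutive coefficients is [(3n² + 3n + 2)/(3(n+1)² + 3(n+1) + 2)] · 6/(5·8) → 3/20.
Writing y = (x + 8)², the series in y has radius 20/3, so |x + 8| < √(20/3) and R = 2√15/3.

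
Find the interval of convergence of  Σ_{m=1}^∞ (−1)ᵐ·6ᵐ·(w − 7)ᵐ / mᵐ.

Applying the root test, |a_m|^(1/m) = 6/m → 0.
The limit is 0 for every w, so R = ∞.

(−∞, ∞)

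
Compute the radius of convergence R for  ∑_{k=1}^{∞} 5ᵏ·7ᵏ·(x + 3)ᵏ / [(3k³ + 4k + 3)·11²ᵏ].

By the ratio test, |a_{k+1}/a_k| = [(3k³ + 4k + 3)/(3(k+1)³ + 4(k+1) + 3)] · 5·7/121 → 35/121.
Thus R = 1/(35/121) = 121/35.

R = 121/35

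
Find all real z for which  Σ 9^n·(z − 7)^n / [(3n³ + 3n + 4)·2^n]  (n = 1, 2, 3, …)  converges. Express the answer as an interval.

[61/9, 65/9]

Ratio test: |a_{n+1}/a_n| = [(3n³ + 3n + 4)/(3(n+1)³ + 3(n+1) + 4)] · 9/2 → 9/2 as n → ∞.
The series converges when 9/2 · |z − 7| < 1, giving R = 2/9.
Endpoint z = 65/9: absolute convergence follows by limit comparison with Σ 1/n³.
Endpoint z = 61/9: the terms are on the order of 1/n³, so the series converges absolutely by comparison with the p-series (p = 3 > 1).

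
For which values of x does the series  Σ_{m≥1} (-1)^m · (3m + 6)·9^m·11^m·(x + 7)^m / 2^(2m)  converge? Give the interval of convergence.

(-697/99, -689/99)

The ratio of consecutive coefficients is [(3(m+1) + 6)/(3m + 6)] · 9·11/4 → 99/4.
The series converges when 99/4 · |x + 7| < 1, giving R = 4/99.
Endpoint x = -689/99: the terms do not tend to 0, so the series diverges.
Check x = -697/99: the terms do not tend to 0, so the series diverges.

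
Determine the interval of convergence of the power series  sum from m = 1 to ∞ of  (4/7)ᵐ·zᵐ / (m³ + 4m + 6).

[-7/4, 7/4]

Apply the ratio test: |a_{m+1}| / |a_m| = [(m³ + 4m + 6)/((m+1)³ + 4(m+1) + 6)] · 4/7, which tends to 4/7 as m → ∞.
Thus R = 1/(4/7) = 7/4.
Check z = 7/4: the terms are on the order of 1/m³, so the series converges absolutely by comparison with the p-series (p = 3 > 1).
At z = -7/4: absolute convergence follows by limit comparison with Σ 1/m³.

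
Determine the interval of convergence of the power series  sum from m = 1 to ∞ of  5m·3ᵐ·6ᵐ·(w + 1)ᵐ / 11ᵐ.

(-29/18, -7/18)

Apply the ratio test: |a_{m+1}| / |a_m| = [5(m+1)/5m] · 3·6/11, which tends to 18/11 as m → ∞.
Thus R = 1/(18/11) = 11/18.
Check w = -7/18: the terms have absolute value of order m, which does not tend to 0, so the series diverges by the divergence test.
At w = -29/18: the m-th term does not approach 0; divergence by the term test.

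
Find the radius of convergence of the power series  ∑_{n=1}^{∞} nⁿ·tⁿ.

Root test: |a_n|^(1/n) = n → ∞.
Since the n-th root of |a_n| is unbounded, the series converges only at t = 0; R = 0.

R = 0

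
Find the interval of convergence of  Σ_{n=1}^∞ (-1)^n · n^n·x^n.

Applying the root test, |a_n|^(1/n) = n → ∞.
The root grows without bound, so R = 0 (convergence only at x = 0).

{0}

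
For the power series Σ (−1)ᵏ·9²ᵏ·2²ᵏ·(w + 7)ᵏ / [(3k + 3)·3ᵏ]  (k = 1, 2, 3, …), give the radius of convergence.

Apply the ratio test: |a_{k+1}| / |a_k| = [(3k + 3)/(3(k+1) + 3)] · 81·4/3, which tends to 108 as k → ∞.
Thus R = 1/(108) = 1/108.

R = 1/108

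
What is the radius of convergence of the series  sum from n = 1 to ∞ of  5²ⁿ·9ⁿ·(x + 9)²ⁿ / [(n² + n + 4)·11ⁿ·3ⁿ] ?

R = √33/15

The ratio of consecutive coefficients is [(n² + n + 4)/((n+1)² + (n+1) + 4)] · 25·9/(11·3) → 75/11.
Successive powers of (x + 9) differ by 2, so the series converges when |x + 9|² · 75/11 < 1, i.e. |x + 9| < √(11/75). So R = √33/15.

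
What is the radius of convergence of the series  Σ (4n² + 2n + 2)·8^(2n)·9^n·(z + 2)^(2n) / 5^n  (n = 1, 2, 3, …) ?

By the ratio test, |a_{n+1}/a_n| = [(4(n+1)² + 2(n+1) + 2)/(4n² + 2n + 2)] · 64·9/5 → 576/5.
Writing y = (z + 2)², the series in y has radius 5/576, so |z + 2| < √(5/576) and R = √5/24.

R = √5/24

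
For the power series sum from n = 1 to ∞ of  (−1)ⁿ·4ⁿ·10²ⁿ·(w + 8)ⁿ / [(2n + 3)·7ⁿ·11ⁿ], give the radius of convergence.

The ratio of consecutive coefficients is [(2n + 3)/(2(n+1) + 3)] · 4·100/(7·11) → 400/77.
Hence the series converges for |w + 8| < 1/(400/77) = 77/400, so the radius of convergence is 77/400.

R = 77/400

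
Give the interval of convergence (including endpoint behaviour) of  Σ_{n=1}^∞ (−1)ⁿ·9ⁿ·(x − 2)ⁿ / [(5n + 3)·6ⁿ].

(4/3, 8/3]

Ratio test: |a_{n+1}/a_n| = [(5n + 3)/(5(n+1) + 3)] · 9/6 → 3/2 as n → ∞.
Convergence for |x − 2| · 3/2 < 1, i.e. |x − 2| < 2/3. So R = 2/3.
Check x = 8/3: an alternating series whose terms decrease to 0 in absolute value, so it converges by the Leibniz criterion.
When x = 4/3, the terms are asymptotic to a nonzero constant times 1/n, so the series diverges by limit comparison with Σ 1/n.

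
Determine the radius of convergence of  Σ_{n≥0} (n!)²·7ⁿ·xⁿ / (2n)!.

R = 4/7

Apply the ratio test: |a_{n+1}| / |a_n| = (n+1)²/[(2n+1)·(2n+2)] · 7, which tends to 7/4 as n → ∞.
The series converges when 7/4 · |x| < 1, giving R = 4/7.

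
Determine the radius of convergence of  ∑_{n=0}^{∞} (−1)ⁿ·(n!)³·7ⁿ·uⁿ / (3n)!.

R = 27/7

By the ratio test, |a_{n+1}/a_n| = (n+1)³/[(3n+1)·(3n+2)·(3n+3)] · 7 → 7/27.
The series converges when 7/27 · |u| < 1, giving R = 27/7.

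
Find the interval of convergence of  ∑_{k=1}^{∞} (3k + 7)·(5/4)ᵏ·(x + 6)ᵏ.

(-34/5, -26/5)

By the ratio test, |a_{k+1}/a_k| = [(3(k+1) + 7)/(3k + 7)] · 5/4 → 5/4.
Thus R = 1/(5/4) = 4/5.
Endpoint x = -26/5: the terms have absolute value of order k, which does not tend to 0, so the series diverges by the divergence test.
Check x = -34/5: the terms do not tend to 0, so the series diverges.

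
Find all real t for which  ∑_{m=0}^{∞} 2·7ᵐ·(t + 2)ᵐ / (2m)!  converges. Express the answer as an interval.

Apply the ratio test: |a_{m+1}| / |a_m| = 2/2 · 7 · 1/[(2m+1)·(2m+2)], which tends to 0 as m → ∞.
The ratio tends to 0 regardless of t, hence R = ∞.

(−∞, ∞)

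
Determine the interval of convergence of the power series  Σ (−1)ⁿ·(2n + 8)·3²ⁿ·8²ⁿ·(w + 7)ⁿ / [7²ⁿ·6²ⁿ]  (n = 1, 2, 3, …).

Apply the ratio test: |a_{n+1}| / |a_n| = [(2(n+1) + 8)/(2n + 8)] · 9·64/(49·36), which tends to 16/49 as n → ∞.
The series converges when 16/49 · |w + 7| < 1, giving R = 49/16.
Check w = -63/16: the terms have absolute value of order n, which does not tend to 0, so the series diverges by the divergence test.
Check w = -161/16: the n-th term does not approach 0; divergence by the term test.

(-161/16, -63/16)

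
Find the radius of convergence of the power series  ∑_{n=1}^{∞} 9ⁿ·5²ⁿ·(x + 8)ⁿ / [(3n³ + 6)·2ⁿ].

By the ratio test, |a_{n+1}/a_n| = [(3n³ + 6)/(3(n+1)³ + 6)] · 9·25/2 → 225/2.
Hence the series converges for |x + 8| < 1/(225/2) = 2/225, so the radius of convergence is 2/225.

R = 2/225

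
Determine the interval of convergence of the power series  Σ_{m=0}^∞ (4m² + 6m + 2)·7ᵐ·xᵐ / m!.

(−∞, ∞)

Ratio test: |a_{m+1}/a_m| = (4(m+1)² + 6(m+1) + 2)/(4m² + 6m + 2) · 7 · 1/(m+1) → 0 as m → ∞.
Since the limit is 0 < 1 for every x, the series converges on all of ℝ and R = ∞.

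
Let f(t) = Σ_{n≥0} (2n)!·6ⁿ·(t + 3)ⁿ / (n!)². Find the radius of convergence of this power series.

Ratio test: |a_{n+1}/a_n| = (2n+1)·(2n+2)/(n+1)² · 6 → 24 as n → ∞.
Hence the series converges for |t + 3| < 1/(24) = 1/24, so the radius of convergence is 1/24.

R = 1/24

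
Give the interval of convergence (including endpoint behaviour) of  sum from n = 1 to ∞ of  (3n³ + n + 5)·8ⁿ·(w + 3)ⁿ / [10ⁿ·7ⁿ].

(-47/4, 23/4)

Apply the ratio test: |a_{n+1}| / |a_n| = [(3(n+1)³ + (n+1) + 5)/(3n³ + n + 5)] · 8/(10·7), which tends to 4/35 as n → ∞.
Thus R = 1/(4/35) = 35/4.
When w = 23/4, the n-th term does not approach 0; divergence by the term test.
Check w = -47/4: the terms do not tend to 0, so the series diverges.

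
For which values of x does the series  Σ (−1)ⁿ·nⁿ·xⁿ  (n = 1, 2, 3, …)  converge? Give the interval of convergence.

{0}

Root test: |a_n|^(1/n) = n → ∞.
The root grows without bound, so R = 0 (convergence only at x = 0).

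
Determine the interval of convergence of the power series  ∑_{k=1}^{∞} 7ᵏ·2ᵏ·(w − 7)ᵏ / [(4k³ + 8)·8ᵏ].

[45/7, 53/7]

Apply the ratio test: |a_{k+1}| / |a_k| = [(4k³ + 8)/(4(k+1)³ + 8)] · 7·2/8, which tends to 7/4 as k → ∞.
Thus R = 1/(7/4) = 4/7.
Endpoint w = 53/7: the terms are on the order of 1/k³, so the series converges absolutely by comparison with the p-series (p = 3 > 1).
When w = 45/7, the terms are on the order of 1/k³, so the series converges absolutely by comparison with the p-series (p = 3 > 1).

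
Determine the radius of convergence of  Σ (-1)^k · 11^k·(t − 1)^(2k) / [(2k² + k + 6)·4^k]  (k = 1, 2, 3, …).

Ratio test: |a_{k+1}/a_k| = [(2k² + k + 6)/(2(k+1)² + (k+1) + 6)] · 11/4 → 11/4 as k → ∞.
Writing y = (t − 1)², the series in y has radius 4/11, so |t − 1| < √(4/11) and R = 2√11/11.

R = 2√11/11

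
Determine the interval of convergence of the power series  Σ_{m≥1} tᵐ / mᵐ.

Applying the root test, |a_m|^(1/m) = 1/m → 0.
The limit is 0 for every t, so R = ∞.

(−∞, ∞)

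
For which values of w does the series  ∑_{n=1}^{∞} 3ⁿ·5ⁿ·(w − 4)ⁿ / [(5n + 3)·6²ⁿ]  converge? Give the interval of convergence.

Ratio test: |a_{n+1}/a_n| = [(5n + 3)/(5(n+1) + 3)] · 3·5/36 → 5/12 as n → ∞.
The series converges when 5/12 · |w − 4| < 1, giving R = 12/5.
Endpoint w = 32/5: the terms behave like c/n; limit comparison with the harmonic series gives divergence.
Check w = 8/5: an alternating series whose terms decrease to 0 in absolute value, so it converges by the Leibniz criterion.

[8/5, 32/5)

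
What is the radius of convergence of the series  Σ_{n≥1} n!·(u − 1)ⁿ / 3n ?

R = 0

Ratio test: |a_{n+1}/a_n| = (n+1) · 3n/3(n+1) → ∞ as n → ∞.
The ratio grows without bound, so the series diverges whenever (u − 1) ≠ 0; it converges only at u = 1. R = 0.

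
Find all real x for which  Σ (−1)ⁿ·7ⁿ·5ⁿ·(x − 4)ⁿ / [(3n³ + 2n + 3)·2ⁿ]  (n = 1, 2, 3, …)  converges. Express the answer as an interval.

[138/35, 142/35]

The ratio of consecutive coefficients is [(3n³ + 2n + 3)/(3(n+1)³ + 2(n+1) + 3)] · 7·5/2 → 35/2.
The series converges when 35/2 · |x − 4| < 1, giving R = 2/35.
When x = 142/35, the terms are on the order of 1/n³, so the series converges absolutely by comparison with the p-series (p = 3 > 1).
At x = 138/35: the series is dominated by a constant times Σ 1/n³, which converges (p = 3 > 1).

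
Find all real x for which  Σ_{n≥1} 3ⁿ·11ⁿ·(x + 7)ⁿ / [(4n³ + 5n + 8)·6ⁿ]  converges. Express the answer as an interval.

The ratio of consecutive coefficients is [(4n³ + 5n + 8)/(4(n+1)³ + 5(n+1) + 8)] · 3·11/6 → 11/2.
The series converges when 11/2 · |x + 7| < 1, giving R = 2/11.
Endpoint x = -75/11: absolute convergence follows by limit comparison with Σ 1/n³.
Endpoint x = -79/11: absolute convergence follows by limit comparison with Σ 1/n³.

[-79/11, -75/11]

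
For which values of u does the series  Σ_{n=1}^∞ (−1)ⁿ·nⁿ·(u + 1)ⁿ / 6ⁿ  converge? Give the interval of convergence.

By the Cauchy root test, |a_n|^(1/n) = n/6 → ∞.
The root grows without bound, so R = 0 (convergence only at u = -1).

{-1}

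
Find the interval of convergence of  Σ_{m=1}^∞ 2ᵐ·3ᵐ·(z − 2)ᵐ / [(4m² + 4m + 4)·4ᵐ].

Apply the ratio test: |a_{m+1}| / |a_m| = [(4m² + 4m + 4)/(4(m+1)² + 4(m+1) + 4)] · 2·3/4, which tends to 3/2 as m → ∞.
The series converges when 3/2 · |z − 2| < 1, giving R = 2/3.
Endpoint z = 8/3: absolute convergence follows by limit comparison with Σ 1/m².
At z = 4/3: the terms are on the order of 1/m², so the series converges absolutely by comparison with the p-series (p = 2 > 1).

[4/3, 8/3]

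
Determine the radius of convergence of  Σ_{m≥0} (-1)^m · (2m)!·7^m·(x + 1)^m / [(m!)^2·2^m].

The ratio of consecutive coefficients is (2m+1)·(2m+2)/(m+1)² · 7/2 → 14.
Thus R = 1/(14) = 1/14.

R = 1/14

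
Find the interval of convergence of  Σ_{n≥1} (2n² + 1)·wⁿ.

(-1, 1)

By the ratio test, |a_{n+1}/a_n| = (2(n+1)² + 1)/(2n² + 1) → 1.
Hence R = 1.
Check w = 1: the n-th term does not approach 0; divergence by the term test.
Check w = -1: the n-th term does not approach 0; divergence by the term test.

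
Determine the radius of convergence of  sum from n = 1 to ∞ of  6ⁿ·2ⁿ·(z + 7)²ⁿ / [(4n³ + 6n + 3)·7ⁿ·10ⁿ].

Ratio test: |a_{n+1}/a_n| = [(4n³ + 6n + 3)/(4(n+1)³ + 6(n+1) + 3)] · 6·2/(7·10) → 6/35 as n → ∞.
Since the exponent of (z + 7) increases by 2 each term, convergence requires |z + 7|² < 35/6, hence R = √210/6.

R = √210/6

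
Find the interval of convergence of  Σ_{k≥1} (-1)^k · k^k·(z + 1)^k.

{-1}

Root test: |a_k|^(1/k) = k → ∞.
Since the k-th root of |a_k| is unbounded, the series converges only at z = -1; R = 0.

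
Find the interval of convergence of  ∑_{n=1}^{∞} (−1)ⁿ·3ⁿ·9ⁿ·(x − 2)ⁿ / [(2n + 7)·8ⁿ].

The ratio of consecutive coefficients is [(2n + 7)/(2(n+1) + 7)] · 3·9/8 → 27/8.
The series converges when 27/8 · |x − 2| < 1, giving R = 8/27.
At x = 62/27: the terms alternate in sign and decrease monotonically to 0 in absolute value (size ~ c/n), so the alternating series test gives convergence.
Endpoint x = 46/27: the terms behave like c/n; limit comparison with the harmonic series gives divergence.

(46/27, 62/27]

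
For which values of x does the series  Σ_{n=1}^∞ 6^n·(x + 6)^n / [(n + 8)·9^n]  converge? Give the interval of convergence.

Apply the ratio test: |a_{n+1}| / |a_n| = [(n + 8)/((n+1) + 8)] · 6/9, which tends to 2/3 as n → ∞.
Hence the series converges for |x + 6| < 1/(2/3) = 3/2, so the radius of convergence is 3/2.
At x = -9/2: the terms behave like c/n; limit comparison with the harmonic series gives divergence.
When x = -15/2, the terms alternate in sign and decrease monotonically to 0 in absolute value (size ~ c/n), so the alternating series test gives convergence.

[-15/2, -9/2)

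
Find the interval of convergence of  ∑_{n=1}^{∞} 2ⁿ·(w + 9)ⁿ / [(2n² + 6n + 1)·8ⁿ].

[-13, -5]

Ratio test: |a_{n+1}/a_n| = [(2n² + 6n + 1)/(2(n+1)² + 6(n+1) + 1)] · 2/8 → 1/4 as n → ∞.
Convergence for |w + 9| · 1/4 < 1, i.e. |w + 9| < 4. So R = 4.
When w = -5, the terms are on the order of 1/n², so the series converges absolutely by comparison with the p-series (p = 2 > 1).
When w = -13, the series is dominated by a constant times Σ 1/n², which converges (p = 2 > 1).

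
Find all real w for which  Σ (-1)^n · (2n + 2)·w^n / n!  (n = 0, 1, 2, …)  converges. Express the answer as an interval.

By the ratio test, |a_{n+1}/a_n| = (2(n+1) + 2)/(2n + 2) · 1/(n+1) → 0.
The limit is 0, so the series converges for all w; R = ∞.

(−∞, ∞)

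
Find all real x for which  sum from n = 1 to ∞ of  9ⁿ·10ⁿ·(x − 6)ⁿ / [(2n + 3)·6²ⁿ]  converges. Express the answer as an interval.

[28/5, 32/5)

Apply the ratio test: |a_{n+1}| / |a_n| = [(2n + 3)/(2(n+1) + 3)] · 9·10/36, which tends to 5/2 as n → ∞.
Convergence for |x − 6| · 5/2 < 1, i.e. |x − 6| < 2/5. So R = 2/5.
When x = 32/5, the terms behave like c/n; limit comparison with the harmonic series gives divergence.
When x = 28/5, an alternating series whose terms decrease to 0 in absolute value, so it converges by the Leibniz criterion.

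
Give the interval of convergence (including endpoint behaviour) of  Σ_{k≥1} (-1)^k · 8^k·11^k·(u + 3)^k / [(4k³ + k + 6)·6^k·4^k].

The ratio of consecutive coefficients is [(4k³ + k + 6)/(4(k+1)³ + (k+1) + 6)] · 8·11/(6·4) → 11/3.
Convergence for |u + 3| · 11/3 < 1, i.e. |u + 3| < 3/11. So R = 3/11.
Endpoint u = -30/11: absolute convergence follows by limit comparison with Σ 1/k³.
When u = -36/11, absolute convergence follows by limit comparison with Σ 1/k³.

[-36/11, -30/11]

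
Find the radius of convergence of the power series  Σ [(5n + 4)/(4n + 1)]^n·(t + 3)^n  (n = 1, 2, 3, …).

Root test: |a_n|^(1/n) = (5n + 4)/(4n + 1) → 5/4.
Thus R = 1/(5/4) = 4/5.

R = 4/5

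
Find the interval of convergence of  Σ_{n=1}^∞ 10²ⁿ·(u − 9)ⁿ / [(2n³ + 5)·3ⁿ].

[897/100, 903/100]

The ratio of consecutive coefficients is [(2n³ + 5)/(2(n+1)³ + 5)] · 100/3 → 100/3.
Convergence for |u − 9| · 100/3 < 1, i.e. |u − 9| < 3/100. So R = 3/100.
At u = 903/100: the series is dominated by a constant times Σ 1/n³, which converges (p = 3 > 1).
When u = 897/100, the series is dominated by a constant times Σ 1/n³, which converges (p = 3 > 1).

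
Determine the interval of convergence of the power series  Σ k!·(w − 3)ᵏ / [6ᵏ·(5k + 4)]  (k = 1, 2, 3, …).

{3}

By the ratio test, |a_{k+1}/a_k| = (k+1) · 1/6 · (5k + 4)/(5(k+1) + 4) → ∞.
The ratio grows without bound, so the series diverges whenever (w − 3) ≠ 0; it converges only at w = 3. R = 0.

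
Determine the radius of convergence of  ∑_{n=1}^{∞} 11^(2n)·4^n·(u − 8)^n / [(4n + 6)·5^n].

By the ratio test, |a_{n+1}/a_n| = [(4n + 6)/(4(n+1) + 6)] · 121·4/5 → 484/5.
Convergence for |u − 8| · 484/5 < 1, i.e. |u − 8| < 5/484. So R = 5/484.

R = 5/484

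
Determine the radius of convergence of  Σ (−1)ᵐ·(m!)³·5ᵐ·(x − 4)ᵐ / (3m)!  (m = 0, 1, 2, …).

R = 27/5

The ratio of consecutive coefficients is (m+1)³/[(3m+1)·(3m+2)·(3m+3)] · 5 → 5/27.
Hence the series converges for |x − 4| < 1/(5/27) = 27/5, so the radius of convergence is 27/5.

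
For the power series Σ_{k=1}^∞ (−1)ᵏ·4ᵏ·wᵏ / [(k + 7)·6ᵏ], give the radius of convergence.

Ratio test: |a_{k+1}/a_k| = [(k + 7)/((k+1) + 7)] · 4/6 → 2/3 as k → ∞.
Convergence for |w| · 2/3 < 1, i.e. |w| < 3/2. So R = 3/2.

R = 3/2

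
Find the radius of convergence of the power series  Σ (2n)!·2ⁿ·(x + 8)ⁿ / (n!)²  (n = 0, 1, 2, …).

R = 1/8

Ratio test: |a_{n+1}/a_n| = (2n+1)·(2n+2)/(n+1)² · 2 → 8 as n → ∞.
Convergence for |x + 8| · 8 < 1, i.e. |x + 8| < 1/8. So R = 1/8.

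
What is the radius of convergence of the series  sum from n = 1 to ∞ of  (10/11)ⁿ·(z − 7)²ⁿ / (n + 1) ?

The ratio of consecutive coefficients is [(n + 1)/((n+1) + 1)] · 10/11 → 10/11.
Since the exponent of (z − 7) increases by 2 each term, convergence requires |z − 7|² < 11/10, hence R = √110/10.

R = √110/10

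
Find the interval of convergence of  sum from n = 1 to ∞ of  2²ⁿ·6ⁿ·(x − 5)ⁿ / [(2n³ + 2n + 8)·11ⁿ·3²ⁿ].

[7/8, 73/8]

Apply the ratio test: |a_{n+1}| / |a_n| = [(2n³ + 2n + 8)/(2(n+1)³ + 2(n+1) + 8)] · 4·6/(11·9), which tends to 8/33 as n → ∞.
Convergence for |x − 5| · 8/33 < 1, i.e. |x − 5| < 33/8. So R = 33/8.
When x = 73/8, the terms are on the order of 1/n³, so the series converges absolutely by comparison with the p-series (p = 3 > 1).
At x = 7/8: absolute convergence follows by limit comparison with Σ 1/n³.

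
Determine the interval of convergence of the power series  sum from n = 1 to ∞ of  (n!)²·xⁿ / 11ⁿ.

{0}

By the ratio test, |a_{n+1}/a_n| = (n+1)² · 1/11 → ∞.
The terms grow without bound for any x ≠ 0, so R = 0 (convergence only at x = 0).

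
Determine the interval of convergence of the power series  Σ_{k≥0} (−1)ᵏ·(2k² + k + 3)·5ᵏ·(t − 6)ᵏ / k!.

Ratio test: |a_{k+1}/a_k| = (2(k+1)² + (k+1) + 3)/(2k² + k + 3) · 5 · 1/(k+1) → 0 as k → ∞.
The ratio tends to 0 regardless of t, hence R = ∞.

(−∞, ∞)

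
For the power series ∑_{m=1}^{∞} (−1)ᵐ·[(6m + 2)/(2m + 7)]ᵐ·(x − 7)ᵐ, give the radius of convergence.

By the Cauchy root test, |a_m|^(1/m) = (6m + 2)/(2m + 7) → 3.
Thus R = 1/(3) = 1/3.

R = 1/3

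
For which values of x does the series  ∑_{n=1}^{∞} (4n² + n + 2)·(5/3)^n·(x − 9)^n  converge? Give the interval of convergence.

Ratio test: |a_{n+1}/a_n| = [(4(n+1)² + (n+1) + 2)/(4n² + n + 2)] · 5/3 → 5/3 as n → ∞.
Hence the series converges for |x − 9| < 1/(5/3) = 3/5, so the radius of convergence is 3/5.
At x = 48/5: the terms do not tend to 0, so the series diverges.
Check x = 42/5: the terms do not tend to 0, so the series diverges.

(42/5, 48/5)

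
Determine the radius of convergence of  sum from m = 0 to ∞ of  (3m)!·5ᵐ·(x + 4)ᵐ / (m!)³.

R = 1/135

By the ratio test, |a_{m+1}/a_m| = (3m+1)·(3m+2)·(3m+3)/(m+1)³ · 5 → 135.
Convergence for |x + 4| · 135 < 1, i.e. |x + 4| < 1/135. So R = 1/135.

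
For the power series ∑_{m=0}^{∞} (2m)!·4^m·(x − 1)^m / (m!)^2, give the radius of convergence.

Ratio test: |a_{m+1}/a_m| = (2m+1)·(2m+2)/(m+1)² · 4 → 16 as m → ∞.
Hence the series converges for |x − 1| < 1/(16) = 1/16, so the radius of convergence is 1/16.

R = 1/16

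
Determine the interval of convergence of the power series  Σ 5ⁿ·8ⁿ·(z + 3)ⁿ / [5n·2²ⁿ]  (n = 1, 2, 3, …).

The ratio of consecutive coefficients is [5n/5(n+1)] · 5·8/4 → 10.
The series converges when 10 · |z + 3| < 1, giving R = 1/10.
Check z = -29/10: the terms behave like c/n; limit comparison with the harmonic series gives divergence.
Endpoint z = -31/10: convergence follows from the alternating series test (terms decrease monotonically to 0).

[-31/10, -29/10)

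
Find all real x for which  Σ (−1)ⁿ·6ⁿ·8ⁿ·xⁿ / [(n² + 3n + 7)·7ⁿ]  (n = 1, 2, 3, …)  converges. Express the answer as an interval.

By the ratio test, |a_{n+1}/a_n| = [(n² + 3n + 7)/((n+1)² + 3(n+1) + 7)] · 6·8/7 → 48/7.
Hence the series converges for |x| < 1/(48/7) = 7/48, so the radius of convergence is 7/48.
Endpoint x = 7/48: absolute convergence follows by limit comparison with Σ 1/n².
When x = -7/48, absolute convergence follows by limit comparison with Σ 1/n².

[-7/48, 7/48]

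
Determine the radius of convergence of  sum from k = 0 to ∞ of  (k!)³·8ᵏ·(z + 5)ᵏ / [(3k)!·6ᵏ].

R = 81/4

The ratio of consecutive coefficients is (k+1)³/[(3k+1)·(3k+2)·(3k+3)] · 8/6 → 4/81.
The series converges when 4/81 · |z + 5| < 1, giving R = 81/4.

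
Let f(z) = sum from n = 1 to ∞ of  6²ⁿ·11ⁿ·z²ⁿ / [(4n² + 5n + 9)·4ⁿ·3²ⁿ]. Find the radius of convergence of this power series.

The ratio of consecutive coefficients is [(4n² + 5n + 9)/(4(n+1)² + 5(n+1) + 9)] · 36·11/(4·9) → 11.
Successive powers of z differ by 2, so the series converges when |z|² · 11 < 1, i.e. |z| < √(1/11). So R = √11/11.

R = √11/11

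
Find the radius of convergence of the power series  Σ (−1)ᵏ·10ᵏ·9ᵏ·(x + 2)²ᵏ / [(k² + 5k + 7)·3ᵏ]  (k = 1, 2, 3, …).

Ratio test: |a_{k+1}/a_k| = [(k² + 5k + 7)/((k+1)² + 5(k+1) + 7)] · 10·9/3 → 30 as k → ∞.
Since the exponent of (x + 2) increases by 2 each term, convergence requires |x + 2|² < 1/30, hence R = √30/30.

R = √30/30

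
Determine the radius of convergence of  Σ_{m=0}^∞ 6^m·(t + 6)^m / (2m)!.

R = ∞

The ratio of consecutive coefficients is 6 · 1/[(2m+1)·(2m+2)] → 0.
The limit is 0, so the series converges for all t; R = ∞.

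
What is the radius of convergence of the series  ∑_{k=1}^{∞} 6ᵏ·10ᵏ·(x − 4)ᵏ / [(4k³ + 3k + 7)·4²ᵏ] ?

Apply the ratio test: |a_{k+1}| / |a_k| = [(4k³ + 3k + 7)/(4(k+1)³ + 3(k+1) + 7)] · 6·10/16, which tends to 15/4 as k → ∞.
The series converges when 15/4 · |x − 4| < 1, giving R = 4/15.

R = 4/15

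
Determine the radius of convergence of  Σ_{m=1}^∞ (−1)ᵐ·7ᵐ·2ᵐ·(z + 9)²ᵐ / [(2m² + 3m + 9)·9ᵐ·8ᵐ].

R = 6√7/7

Ratio test: |a_{m+1}/a_m| = [(2m² + 3m + 9)/(2(m+1)² + 3(m+1) + 9)] · 7·2/(9·8) → 7/36 as m → ∞.
Since the exponent of (z + 9) increases by 2 each term, convergence requires |z + 9|² < 36/7, hence R = 6√7/7.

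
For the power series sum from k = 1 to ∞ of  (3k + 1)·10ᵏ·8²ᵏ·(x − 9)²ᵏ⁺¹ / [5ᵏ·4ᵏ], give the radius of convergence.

R = √2/8

By the ratio test, |a_{k+1}/a_k| = [(3(k+1) + 1)/(3k + 1)] · 10·64/(5·4) → 32.
Since the exponent of (x − 9) increases by 2 each term, convergence requires |x − 9|² < 1/32, hence R = √2/8.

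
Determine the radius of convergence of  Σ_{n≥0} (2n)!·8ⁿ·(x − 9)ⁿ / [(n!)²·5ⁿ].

Ratio test: |a_{n+1}/a_n| = (2n+1)·(2n+2)/(n+1)² · 8/5 → 32/5 as n → ∞.
Thus R = 1/(32/5) = 5/32.

R = 5/32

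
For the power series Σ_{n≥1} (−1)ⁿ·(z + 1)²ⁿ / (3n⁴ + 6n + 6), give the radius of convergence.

Apply the ratio test: |a_{n+1}| / |a_n| = (3n⁴ + 6n + 6)/(3(n+1)⁴ + 6(n+1) + 6), which tends to 1 as n → ∞.
Since the exponent of (z + 1) increases by 2 each term, convergence requires |z + 1|² < 1, hence R = 1.

R = 1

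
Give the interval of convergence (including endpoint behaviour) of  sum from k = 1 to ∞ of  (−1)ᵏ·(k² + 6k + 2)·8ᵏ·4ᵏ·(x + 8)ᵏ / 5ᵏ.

(-261/32, -251/32)

Apply the ratio test: |a_{k+1}| / |a_k| = [((k+1)² + 6(k+1) + 2)/(k² + 6k + 2)] · 8·4/5, which tends to 32/5 as k → ∞.
Hence the series converges for |x + 8| < 1/(32/5) = 5/32, so the radius of convergence is 5/32.
At x = -251/32: the terms do not tend to 0, so the series diverges.
Check x = -261/32: the terms do not tend to 0, so the series diverges.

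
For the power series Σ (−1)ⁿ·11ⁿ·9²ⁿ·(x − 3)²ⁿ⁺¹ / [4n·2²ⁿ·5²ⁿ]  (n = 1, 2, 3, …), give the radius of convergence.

Ratio test: |a_{n+1}/a_n| = [4n/4(n+1)] · 11·81/(4·25) → 891/100 as n → ∞.
Successive powers of (x − 3) differ by 2, so the series converges when |x − 3|² · 891/100 < 1, i.e. |x − 3| < √(100/891). So R = 10√11/99.

R = 10√11/99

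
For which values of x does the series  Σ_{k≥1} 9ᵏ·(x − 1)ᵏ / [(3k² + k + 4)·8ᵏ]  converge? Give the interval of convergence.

Apply the ratio test: |a_{k+1}| / |a_k| = [(3k² + k + 4)/(3(k+1)² + (k+1) + 4)] · 9/8, which tends to 9/8 as k → ∞.
Convergence for |x − 1| · 9/8 < 1, i.e. |x − 1| < 8/9. So R = 8/9.
Endpoint x = 17/9: absolute convergence follows by limit comparison with Σ 1/k².
Endpoint x = 1/9: the terms are on the order of 1/k², so the series converges absolutely by comparison with the p-series (p = 2 > 1).

[1/9, 17/9]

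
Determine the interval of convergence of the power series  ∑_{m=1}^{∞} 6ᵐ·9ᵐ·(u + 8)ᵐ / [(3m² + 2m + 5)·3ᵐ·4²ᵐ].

The ratio of consecutive coefficients is [(3m² + 2m + 5)/(3(m+1)² + 2(m+1) + 5)] · 6·9/(3·16) → 9/8.
The series converges when 9/8 · |u + 8| < 1, giving R = 8/9.
Endpoint u = -64/9: the series is dominated by a constant times Σ 1/m², which converges (p = 2 > 1).
Check u = -80/9: the terms are on the order of 1/m², so the series converges absolutely by comparison with the p-series (p = 2 > 1).

[-80/9, -64/9]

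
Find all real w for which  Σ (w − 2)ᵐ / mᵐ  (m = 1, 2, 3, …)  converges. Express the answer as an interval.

(−∞, ∞)

By the Cauchy root test, |a_m|^(1/m) = 1/m → 0.
Since the m-th root of |a_m| tends to 0, the series converges for all real w; R = ∞.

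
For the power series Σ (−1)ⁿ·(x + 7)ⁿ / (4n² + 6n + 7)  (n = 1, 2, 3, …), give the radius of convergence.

R = 1

Ratio test: |a_{n+1}/a_n| = (4n² + 6n + 7)/(4(n+1)² + 6(n+1) + 7) → 1 as n → ∞.
Convergence for |x + 7| < 1, so R = 1.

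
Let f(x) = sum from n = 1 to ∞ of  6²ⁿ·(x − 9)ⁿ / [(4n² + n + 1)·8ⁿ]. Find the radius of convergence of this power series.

R = 2/9

The ratio of consecutive coefficients is [(4n² + n + 1)/(4(n+1)² + (n+1) + 1)] · 36/8 → 9/2.
Hence the series converges for |x − 9| < 1/(9/2) = 2/9, so the radius of convergence is 2/9.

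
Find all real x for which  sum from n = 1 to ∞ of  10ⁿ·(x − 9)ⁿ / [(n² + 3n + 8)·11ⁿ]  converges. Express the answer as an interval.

[79/10, 101/10]

The ratio of consecutive coefficients is [(n² + 3n + 8)/((n+1)² + 3(n+1) + 8)] · 10/11 → 10/11.
Hence the series converges for |x − 9| < 1/(10/11) = 11/10, so the radius of convergence is 11/10.
Check x = 101/10: absolute convergence follows by limit comparison with Σ 1/n².
At x = 79/10: absolute convergence follows by limit comparison with Σ 1/n².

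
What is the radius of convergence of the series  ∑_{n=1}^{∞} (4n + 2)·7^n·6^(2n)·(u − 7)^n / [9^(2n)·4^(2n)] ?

R = 36/7

Ratio test: |a_{n+1}/a_n| = [(4(n+1) + 2)/(4n + 2)] · 7·36/(81·16) → 7/36 as n → ∞.
The series converges when 7/36 · |u − 7| < 1, giving R = 36/7.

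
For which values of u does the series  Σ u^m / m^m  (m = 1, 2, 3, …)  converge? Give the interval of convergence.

(−∞, ∞)

By the Cauchy root test, |a_m|^(1/m) = 1/m → 0.
Since the m-th root of |a_m| tends to 0, the series converges for all real u; R = ∞.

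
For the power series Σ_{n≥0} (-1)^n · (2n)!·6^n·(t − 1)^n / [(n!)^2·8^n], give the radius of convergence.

Ratio test: |a_{n+1}/a_n| = (2n+1)·(2n+2)/(n+1)² · 6/8 → 3 as n → ∞.
The series converges when 3 · |t − 1| < 1, giving R = 1/3.

R = 1/3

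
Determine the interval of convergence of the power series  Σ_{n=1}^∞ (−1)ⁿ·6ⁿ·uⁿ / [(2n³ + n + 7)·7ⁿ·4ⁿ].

[-14/3, 14/3]

Ratio test: |a_{n+1}/a_n| = [(2n³ + n + 7)/(2(n+1)³ + (n+1) + 7)] · 6/(7·4) → 3/14 as n → ∞.
Thus R = 1/(3/14) = 14/3.
Endpoint u = 14/3: absolute convergence follows by limit comparison with Σ 1/n³.
Check u = -14/3: the series is dominated by a constant times Σ 1/n³, which converges (p = 3 > 1).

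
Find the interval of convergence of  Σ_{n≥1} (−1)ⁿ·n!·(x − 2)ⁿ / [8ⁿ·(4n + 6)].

{2}

By the ratio test, |a_{n+1}/a_n| = (n+1) · 1/8 · (4n + 6)/(4(n+1) + 6) → ∞.
The terms grow without bound for any (x − 2) ≠ 0, so R = 0 (convergence only at x = 2).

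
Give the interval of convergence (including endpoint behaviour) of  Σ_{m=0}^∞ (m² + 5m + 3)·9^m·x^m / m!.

(−∞, ∞)

Apply the ratio test: |a_{m+1}| / |a_m| = ((m+1)² + 5(m+1) + 3)/(m² + 5m + 3) · 9 · 1/(m+1), which tends to 0 as m → ∞.
Since the limit is 0 < 1 for every x, the series converges on all of ℝ and R = ∞.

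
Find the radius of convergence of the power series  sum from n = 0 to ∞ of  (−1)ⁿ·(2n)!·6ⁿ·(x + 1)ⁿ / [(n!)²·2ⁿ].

The ratio of consecutive coefficients is (2n+1)·(2n+2)/(n+1)² · 6/2 → 12.
Thus R = 1/(12) = 1/12.

R = 1/12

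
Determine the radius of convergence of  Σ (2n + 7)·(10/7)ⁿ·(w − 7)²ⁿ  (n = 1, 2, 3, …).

Ratio test: |a_{n+1}/a_n| = [(2(n+1) + 7)/(2n + 7)] · 10/7 → 10/7 as n → ∞.
Since the exponent of (w − 7) increases by 2 each term, convergence requires |w − 7|² < 7/10, hence R = √70/10.

R = √70/10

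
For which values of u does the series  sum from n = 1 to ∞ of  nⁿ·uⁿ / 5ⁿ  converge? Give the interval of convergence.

{0}

Applying the root test, |a_n|^(1/n) = n/5 → ∞.
Since the n-th root of |a_n| is unbounded, the series converges only at u = 0; R = 0.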